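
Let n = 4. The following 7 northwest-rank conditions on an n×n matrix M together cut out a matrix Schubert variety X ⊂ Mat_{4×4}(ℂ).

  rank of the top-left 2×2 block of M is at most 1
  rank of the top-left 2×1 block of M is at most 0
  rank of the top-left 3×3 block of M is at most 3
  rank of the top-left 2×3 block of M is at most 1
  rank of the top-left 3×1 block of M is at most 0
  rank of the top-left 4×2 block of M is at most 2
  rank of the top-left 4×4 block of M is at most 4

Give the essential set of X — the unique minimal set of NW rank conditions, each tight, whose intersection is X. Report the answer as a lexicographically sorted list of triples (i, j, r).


Recovering R(i,j) via the rank-extension bound from the 7 conditions:

  R[1]: 0 1 1 1
  R[2]: 0 1 1 2
  R[3]: 0 1 2 3
  R[4]: 1 2 3 4

reading off 1-entries of Δ²R: w = (2, 4, 3, 1).

Rothe diagram D(w) (4 cells), 2 SE-corners (essential conditions):

[(2, 3, 1), (3, 1, 0)]


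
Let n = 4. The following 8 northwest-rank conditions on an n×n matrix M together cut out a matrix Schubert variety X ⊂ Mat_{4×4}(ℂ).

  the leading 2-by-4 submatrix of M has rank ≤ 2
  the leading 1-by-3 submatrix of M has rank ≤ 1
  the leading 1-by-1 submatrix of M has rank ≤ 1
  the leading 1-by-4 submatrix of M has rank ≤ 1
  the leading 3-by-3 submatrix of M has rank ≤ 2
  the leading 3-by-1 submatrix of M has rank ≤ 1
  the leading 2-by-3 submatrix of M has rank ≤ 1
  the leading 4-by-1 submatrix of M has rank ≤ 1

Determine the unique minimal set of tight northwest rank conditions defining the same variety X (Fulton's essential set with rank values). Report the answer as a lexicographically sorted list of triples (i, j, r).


The tightest implied rank at each (i,j), from the 8 conditions:

  i=1: 1  1  1  1
  i=2: 1  1  1  2
  i=3: 1  2  2  3
  i=4: 1  2  3  4

giving w = (1, 4, 2, 3) via Δ²R.

1 SE-corner of the 2-cell Rothe diagram gives Ess(w):

[(2, 3, 1)]


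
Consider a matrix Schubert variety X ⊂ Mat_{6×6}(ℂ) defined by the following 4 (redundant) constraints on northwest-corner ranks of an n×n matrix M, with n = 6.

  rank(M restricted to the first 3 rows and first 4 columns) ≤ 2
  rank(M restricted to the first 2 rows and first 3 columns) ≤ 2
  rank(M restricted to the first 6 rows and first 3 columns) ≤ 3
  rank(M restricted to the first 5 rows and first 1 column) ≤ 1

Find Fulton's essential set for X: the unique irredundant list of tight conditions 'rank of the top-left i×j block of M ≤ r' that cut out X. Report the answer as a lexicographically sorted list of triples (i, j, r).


Computing R[i][j] = min implied NW-rank bound (n=6, 4 conditions):

  1  1  1  1  1  1
  1  2  2  2  2  2
  1  2  2  2  3  3
  1  2  3  3  4  4
  1  2  3  4  5  5
  1  2  3  4  5  6

giving w = (1, 2, 5, 3, 4, 6) via Δ²R.

D(w) has 2 cells with 1 SE-corner; essential set:

[(3, 4, 2)]


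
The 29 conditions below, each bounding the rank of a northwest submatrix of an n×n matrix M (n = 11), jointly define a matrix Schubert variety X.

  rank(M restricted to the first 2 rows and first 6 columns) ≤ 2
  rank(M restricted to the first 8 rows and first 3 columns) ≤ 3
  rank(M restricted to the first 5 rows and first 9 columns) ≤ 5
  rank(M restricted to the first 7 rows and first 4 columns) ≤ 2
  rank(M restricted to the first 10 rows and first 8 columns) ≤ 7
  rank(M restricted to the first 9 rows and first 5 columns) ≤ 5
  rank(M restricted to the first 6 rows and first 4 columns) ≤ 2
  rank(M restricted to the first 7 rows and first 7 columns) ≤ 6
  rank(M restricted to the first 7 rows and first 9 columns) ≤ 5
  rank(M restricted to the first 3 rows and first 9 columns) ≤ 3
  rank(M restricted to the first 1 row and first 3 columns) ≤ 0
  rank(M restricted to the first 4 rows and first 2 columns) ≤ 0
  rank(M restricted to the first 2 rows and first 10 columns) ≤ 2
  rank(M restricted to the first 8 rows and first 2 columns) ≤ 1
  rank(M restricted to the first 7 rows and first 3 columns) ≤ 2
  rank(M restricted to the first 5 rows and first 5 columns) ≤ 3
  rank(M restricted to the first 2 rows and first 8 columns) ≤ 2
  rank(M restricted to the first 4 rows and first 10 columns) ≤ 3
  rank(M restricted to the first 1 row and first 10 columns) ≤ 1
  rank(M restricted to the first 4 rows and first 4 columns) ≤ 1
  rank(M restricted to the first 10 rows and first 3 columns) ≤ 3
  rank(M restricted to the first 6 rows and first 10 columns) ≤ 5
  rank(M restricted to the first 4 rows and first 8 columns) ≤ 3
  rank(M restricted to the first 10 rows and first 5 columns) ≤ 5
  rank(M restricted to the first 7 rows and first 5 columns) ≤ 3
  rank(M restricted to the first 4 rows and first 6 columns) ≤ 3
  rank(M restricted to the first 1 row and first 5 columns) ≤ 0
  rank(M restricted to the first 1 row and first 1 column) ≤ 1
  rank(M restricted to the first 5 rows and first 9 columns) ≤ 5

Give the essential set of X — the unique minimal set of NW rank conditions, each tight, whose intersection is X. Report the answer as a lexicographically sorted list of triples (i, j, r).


Propagating the 29 rank bounds to every northwest block:

  row 1: 0 0 0 0 0 1 1 1 1 1 1
  row 2: 0 0 1 1 1 2 2 2 2 2 2
  row 3: 0 0 1 1 2 3 3 3 3 3 3
  row 4: 0 0 1 1 2 3 3 3 3 3 4
  row 5: 1 1 2 2 3 4 4 4 4 4 5
  row 6: 1 1 2 2 3 4 5 5 5 5 6
  row 7: 1 1 2 2 3 4 5 5 5 6 7
  row 8: 1 1 2 3 4 5 6 6 6 7 8
  row 9: 1 2 3 4 5 6 7 7 7 8 9
  row 10: 1 2 3 4 5 6 7 7 8 9 10
  row 11: 1 2 3 4 5 6 7 8 9 10 11

reading off 1-entries of Δ²R: w = (6, 3, 5, 11, 1, 7, 10, 4, 2, 9, 8).

Rothe diagram D(w) (25 cells), 8 SE-corners (essential conditions):

[(1, 5, 0), (4, 2, 0), (4, 4, 1), (4, 10, 3), (7, 4, 2), (7, 9, 5), (8, 2, 1), (10, 8, 7)]


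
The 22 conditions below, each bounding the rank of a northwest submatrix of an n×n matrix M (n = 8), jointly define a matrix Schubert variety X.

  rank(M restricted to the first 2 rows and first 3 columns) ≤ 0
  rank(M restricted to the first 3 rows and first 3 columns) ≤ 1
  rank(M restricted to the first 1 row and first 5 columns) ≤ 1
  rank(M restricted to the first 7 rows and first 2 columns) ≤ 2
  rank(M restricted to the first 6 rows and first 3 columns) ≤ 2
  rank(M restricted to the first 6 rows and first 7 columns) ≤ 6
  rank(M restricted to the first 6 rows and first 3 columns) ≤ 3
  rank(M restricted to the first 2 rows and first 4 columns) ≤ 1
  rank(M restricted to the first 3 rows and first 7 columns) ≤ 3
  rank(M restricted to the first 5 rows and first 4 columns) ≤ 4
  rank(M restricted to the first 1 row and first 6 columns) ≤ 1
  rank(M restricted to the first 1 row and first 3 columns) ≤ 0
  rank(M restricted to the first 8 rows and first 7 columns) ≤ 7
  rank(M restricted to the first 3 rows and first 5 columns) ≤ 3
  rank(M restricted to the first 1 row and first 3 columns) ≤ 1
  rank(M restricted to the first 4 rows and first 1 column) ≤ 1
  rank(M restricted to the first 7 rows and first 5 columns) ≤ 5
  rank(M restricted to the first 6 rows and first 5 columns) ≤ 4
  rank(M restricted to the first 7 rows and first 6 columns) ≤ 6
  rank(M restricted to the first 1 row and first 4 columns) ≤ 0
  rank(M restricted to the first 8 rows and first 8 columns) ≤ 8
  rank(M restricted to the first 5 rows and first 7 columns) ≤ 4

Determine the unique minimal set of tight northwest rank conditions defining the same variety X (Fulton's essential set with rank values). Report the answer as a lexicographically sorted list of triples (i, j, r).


Reconstructing r_w from the 22 given conditions:

  i=1: 0  0  0  0  1  1  1  1
  i=2: 0  0  0  1  2  2  2  2
  i=3: 1  1  1  2  3  3  3  3
  i=4: 1  2  2  3  4  4  4  4
  i=5: 1  2  2  3  4  4  4  5
  i=6: 1  2  2  3  4  5  5  6
  i=7: 1  2  3  4  5  6  6  7
  i=8: 1  2  3  4  5  6  7  8

hence w(1..8) = (5, 4, 1, 2, 8, 6, 3, 7).

D(w) has 11 cells with 4 SE-corners; essential set:

[(1, 4, 0), (2, 3, 0), (5, 7, 4), (6, 3, 2)]


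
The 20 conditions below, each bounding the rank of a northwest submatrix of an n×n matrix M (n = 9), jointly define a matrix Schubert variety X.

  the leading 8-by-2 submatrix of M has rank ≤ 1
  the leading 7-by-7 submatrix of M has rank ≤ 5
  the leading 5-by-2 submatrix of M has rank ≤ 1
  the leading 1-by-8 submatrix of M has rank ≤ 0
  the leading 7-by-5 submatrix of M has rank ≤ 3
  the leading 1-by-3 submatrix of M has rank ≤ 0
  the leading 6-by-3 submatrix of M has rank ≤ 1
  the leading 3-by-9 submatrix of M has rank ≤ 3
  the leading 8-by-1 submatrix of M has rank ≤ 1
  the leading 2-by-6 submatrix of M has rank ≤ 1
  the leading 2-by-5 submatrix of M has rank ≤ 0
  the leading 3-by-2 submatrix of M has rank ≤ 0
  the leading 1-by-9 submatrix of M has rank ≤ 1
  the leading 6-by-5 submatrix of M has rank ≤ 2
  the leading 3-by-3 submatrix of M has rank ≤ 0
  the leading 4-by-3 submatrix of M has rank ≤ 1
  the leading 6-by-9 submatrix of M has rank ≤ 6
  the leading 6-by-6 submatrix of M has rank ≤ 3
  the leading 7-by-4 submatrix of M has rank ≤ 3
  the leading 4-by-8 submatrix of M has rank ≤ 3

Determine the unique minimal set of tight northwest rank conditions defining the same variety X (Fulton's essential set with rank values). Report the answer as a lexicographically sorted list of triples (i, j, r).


Recovering R(i,j) via the rank-extension bound from the 20 conditions:

  i=1: 0, 0, 0, 0, 0, 0, 0, 0, 1
  i=2: 0, 0, 0, 0, 0, 1, 1, 1, 2
  i=3: 0, 0, 0, 1, 1, 2, 2, 2, 3
  i=4: 1, 1, 1, 2, 2, 3, 3, 3, 4
  i=5: 1, 1, 1, 2, 2, 3, 4, 4, 5
  i=6: 1, 1, 1, 2, 2, 3, 4, 5, 6
  i=7: 1, 1, 2, 3, 3, 4, 5, 6, 7
  i=8: 1, 1, 2, 3, 4, 5, 6, 7, 8
  i=9: 1, 2, 3, 4, 5, 6, 7, 8, 9

second differences of R give the permutation w = (9, 6, 4, 1, 7, 8, 3, 5, 2).

Rothe diagram D(w) (24 cells), 6 SE-corners (essential conditions):

[(1, 8, 0), (2, 5, 0), (3, 3, 0), (6, 3, 1), (6, 5, 2), (8, 2, 1)]


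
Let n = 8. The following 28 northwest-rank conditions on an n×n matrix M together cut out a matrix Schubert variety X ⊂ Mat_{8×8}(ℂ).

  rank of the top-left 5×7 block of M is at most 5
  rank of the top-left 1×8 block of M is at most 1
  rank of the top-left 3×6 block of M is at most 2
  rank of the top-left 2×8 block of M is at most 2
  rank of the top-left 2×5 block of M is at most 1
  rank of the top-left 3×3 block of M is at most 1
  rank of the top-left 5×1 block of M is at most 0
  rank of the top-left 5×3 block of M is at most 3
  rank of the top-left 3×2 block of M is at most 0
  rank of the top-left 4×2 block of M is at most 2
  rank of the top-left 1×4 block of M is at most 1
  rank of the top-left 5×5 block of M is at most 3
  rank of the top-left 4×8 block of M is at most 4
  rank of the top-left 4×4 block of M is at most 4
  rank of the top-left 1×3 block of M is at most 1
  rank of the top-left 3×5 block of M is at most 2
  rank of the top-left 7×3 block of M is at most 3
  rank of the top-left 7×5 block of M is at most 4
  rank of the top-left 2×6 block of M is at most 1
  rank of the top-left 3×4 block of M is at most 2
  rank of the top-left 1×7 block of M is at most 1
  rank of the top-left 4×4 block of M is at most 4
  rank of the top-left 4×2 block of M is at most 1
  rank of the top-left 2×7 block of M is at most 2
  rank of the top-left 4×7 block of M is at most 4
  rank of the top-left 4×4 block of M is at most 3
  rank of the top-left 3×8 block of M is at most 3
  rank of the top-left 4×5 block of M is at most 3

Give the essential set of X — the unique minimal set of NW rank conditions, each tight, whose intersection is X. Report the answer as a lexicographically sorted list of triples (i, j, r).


Rank table r_w(8×8) implied by the 28 constraints:

  i=1: 0  0  1  1  1  1  1  1
  i=2: 0  0  1  1  1  1  2  2
  i=3: 0  0  1  2  2  2  3  3
  i=4: 0  1  2  3  3  3  4  4
  i=5: 0  1  2  3  3  4  5  5
  i=6: 1  2  3  4  4  5  6  6
  i=7: 1  2  3  4  4  5  6  7
  i=8: 1  2  3  4  5  6  7  8

second differences of R give the permutation w = (3, 7, 4, 2, 6, 1, 8, 5).

D(w) has 13 cells with 5 SE-corners; essential set:

[(2, 6, 1), (3, 2, 0), (5, 1, 0), (5, 5, 3), (7, 5, 4)]


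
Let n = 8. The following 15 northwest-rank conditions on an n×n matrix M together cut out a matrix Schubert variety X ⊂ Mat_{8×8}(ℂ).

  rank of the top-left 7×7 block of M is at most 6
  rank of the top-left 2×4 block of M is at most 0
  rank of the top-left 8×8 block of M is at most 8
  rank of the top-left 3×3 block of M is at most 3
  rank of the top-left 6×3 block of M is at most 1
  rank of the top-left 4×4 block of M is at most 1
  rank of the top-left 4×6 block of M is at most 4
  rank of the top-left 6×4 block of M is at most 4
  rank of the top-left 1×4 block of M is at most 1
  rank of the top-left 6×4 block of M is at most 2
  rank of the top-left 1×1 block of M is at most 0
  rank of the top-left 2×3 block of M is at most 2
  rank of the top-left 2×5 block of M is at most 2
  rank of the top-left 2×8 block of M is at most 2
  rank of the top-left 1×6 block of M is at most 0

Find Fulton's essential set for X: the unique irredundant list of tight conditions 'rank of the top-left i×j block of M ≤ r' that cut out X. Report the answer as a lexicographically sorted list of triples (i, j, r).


Recovering R(i,j) via the rank-extension bound from the 15 conditions:

  R[1]: 0 0 0 0 0 0 1 1
  R[2]: 0 0 0 0 1 1 2 2
  R[3]: 1 1 1 1 2 2 3 3
  R[4]: 1 1 1 1 2 3 4 4
  R[5]: 1 1 1 2 3 4 5 5
  R[6]: 1 1 1 2 3 4 5 6
  R[7]: 1 2 2 3 4 5 6 7
  R[8]: 1 2 3 4 5 6 7 8

so w = (7, 5, 1, 6, 4, 8, 2, 3).

Rothe diagram D(w) (17 cells), 4 SE-corners (essential conditions):

[(1, 6, 0), (2, 4, 0), (4, 4, 1), (6, 3, 1)]


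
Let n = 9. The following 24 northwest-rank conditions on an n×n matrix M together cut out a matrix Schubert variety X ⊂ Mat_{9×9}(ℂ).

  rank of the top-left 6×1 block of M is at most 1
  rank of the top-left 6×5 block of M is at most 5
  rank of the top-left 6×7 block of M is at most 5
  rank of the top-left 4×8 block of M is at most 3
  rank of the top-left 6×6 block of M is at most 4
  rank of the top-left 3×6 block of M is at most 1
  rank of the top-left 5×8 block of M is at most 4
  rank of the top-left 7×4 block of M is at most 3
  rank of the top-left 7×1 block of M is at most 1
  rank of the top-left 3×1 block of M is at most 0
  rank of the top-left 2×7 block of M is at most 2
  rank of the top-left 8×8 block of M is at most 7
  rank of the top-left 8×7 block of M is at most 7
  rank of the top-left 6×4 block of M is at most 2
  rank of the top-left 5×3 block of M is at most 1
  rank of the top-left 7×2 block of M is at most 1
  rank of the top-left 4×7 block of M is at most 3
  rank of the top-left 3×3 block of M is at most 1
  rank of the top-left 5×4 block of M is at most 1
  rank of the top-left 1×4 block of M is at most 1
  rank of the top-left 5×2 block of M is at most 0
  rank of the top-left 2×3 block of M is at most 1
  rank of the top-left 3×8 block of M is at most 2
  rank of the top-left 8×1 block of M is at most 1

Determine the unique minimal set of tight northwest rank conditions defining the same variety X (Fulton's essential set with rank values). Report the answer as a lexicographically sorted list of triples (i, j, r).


The tightest implied rank at each (i,j), from the 24 conditions:

  0 | 0 | 1 | 1 | 1 | 1 | 1 | 1 | 1
  0 | 0 | 1 | 1 | 1 | 1 | 2 | 2 | 2
  0 | 0 | 1 | 1 | 1 | 1 | 2 | 2 | 3
  0 | 0 | 1 | 1 | 2 | 2 | 3 | 3 | 4
  0 | 0 | 1 | 1 | 2 | 3 | 4 | 4 | 5
  1 | 1 | 2 | 2 | 3 | 4 | 5 | 5 | 6
  1 | 1 | 2 | 3 | 4 | 5 | 6 | 6 | 7
  1 | 2 | 3 | 4 | 5 | 6 | 7 | 7 | 8
  1 | 2 | 3 | 4 | 5 | 6 | 7 | 8 | 9

hence w(1..9) = (3, 7, 9, 5, 6, 1, 4, 2, 8).

|D(w)|=20, |Ess(w)|=5:

[(3, 6, 1), (3, 8, 2), (5, 2, 0), (5, 4, 1), (7, 2, 1)]


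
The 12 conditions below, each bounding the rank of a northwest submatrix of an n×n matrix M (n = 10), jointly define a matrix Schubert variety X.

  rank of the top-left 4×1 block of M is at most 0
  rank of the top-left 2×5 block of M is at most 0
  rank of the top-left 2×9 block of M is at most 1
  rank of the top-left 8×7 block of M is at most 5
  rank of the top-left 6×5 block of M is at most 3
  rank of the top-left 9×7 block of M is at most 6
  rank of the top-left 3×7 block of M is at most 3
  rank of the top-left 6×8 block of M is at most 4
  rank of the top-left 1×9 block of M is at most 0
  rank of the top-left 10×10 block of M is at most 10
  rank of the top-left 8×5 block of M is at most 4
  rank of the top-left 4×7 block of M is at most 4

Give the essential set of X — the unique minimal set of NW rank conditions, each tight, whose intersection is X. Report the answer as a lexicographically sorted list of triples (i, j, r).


The tightest implied rank at each (i,j), from the 12 conditions:

  R[1]: 0, 0, 0, 0, 0, 0, 0, 0, 0, 1
  R[2]: 0, 0, 0, 0, 0, 1, 1, 1, 1, 2
  R[3]: 0, 1, 1, 1, 1, 2, 2, 2, 2, 3
  R[4]: 0, 1, 2, 2, 2, 3, 3, 3, 3, 4
  R[5]: 1, 2, 3, 3, 3, 4, 4, 4, 4, 5
  R[6]: 1, 2, 3, 3, 3, 4, 4, 4, 5, 6
  R[7]: 1, 2, 3, 4, 4, 5, 5, 5, 6, 7
  R[8]: 1, 2, 3, 4, 4, 5, 5, 6, 7, 8
  R[9]: 1, 2, 3, 4, 5, 6, 6, 7, 8, 9
  R[10]: 1, 2, 3, 4, 5, 6, 7, 8, 9, 10

hence w(1..10) = (10, 6, 2, 3, 1, 9, 4, 8, 5, 7).

D(w) has 22 cells with 7 SE-corners; essential set:

[(1, 9, 0), (2, 5, 0), (4, 1, 0), (6, 5, 3), (6, 8, 4), (8, 5, 4), (8, 7, 5)]


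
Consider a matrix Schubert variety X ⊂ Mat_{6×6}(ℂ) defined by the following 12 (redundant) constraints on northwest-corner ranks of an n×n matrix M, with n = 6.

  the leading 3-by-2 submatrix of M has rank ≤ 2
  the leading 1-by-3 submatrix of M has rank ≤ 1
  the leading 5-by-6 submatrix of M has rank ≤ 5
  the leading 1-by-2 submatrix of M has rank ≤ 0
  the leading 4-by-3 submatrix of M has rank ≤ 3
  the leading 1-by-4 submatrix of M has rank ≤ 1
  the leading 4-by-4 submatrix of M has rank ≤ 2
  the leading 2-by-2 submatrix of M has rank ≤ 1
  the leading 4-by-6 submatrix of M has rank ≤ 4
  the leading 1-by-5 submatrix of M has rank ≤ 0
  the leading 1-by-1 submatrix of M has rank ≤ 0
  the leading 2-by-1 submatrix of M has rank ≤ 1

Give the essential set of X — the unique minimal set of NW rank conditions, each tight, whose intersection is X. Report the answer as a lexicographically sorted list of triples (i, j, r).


Recovering R(i,j) via the rank-extension bound from the 12 conditions:

  R[1]: 0  0  0  0  0  1
  R[2]: 1  1  1  1  1  2
  R[3]: 1  2  2  2  2  3
  R[4]: 1  2  2  2  3  4
  R[5]: 1  2  3  3  4  5
  R[6]: 1  2  3  4  5  6

reading off 1-entries of Δ²R: w = (6, 1, 2, 5, 3, 4).

Rothe diagram D(w) (7 cells), 2 SE-corners (essential conditions):

[(1, 5, 0), (4, 4, 2)]


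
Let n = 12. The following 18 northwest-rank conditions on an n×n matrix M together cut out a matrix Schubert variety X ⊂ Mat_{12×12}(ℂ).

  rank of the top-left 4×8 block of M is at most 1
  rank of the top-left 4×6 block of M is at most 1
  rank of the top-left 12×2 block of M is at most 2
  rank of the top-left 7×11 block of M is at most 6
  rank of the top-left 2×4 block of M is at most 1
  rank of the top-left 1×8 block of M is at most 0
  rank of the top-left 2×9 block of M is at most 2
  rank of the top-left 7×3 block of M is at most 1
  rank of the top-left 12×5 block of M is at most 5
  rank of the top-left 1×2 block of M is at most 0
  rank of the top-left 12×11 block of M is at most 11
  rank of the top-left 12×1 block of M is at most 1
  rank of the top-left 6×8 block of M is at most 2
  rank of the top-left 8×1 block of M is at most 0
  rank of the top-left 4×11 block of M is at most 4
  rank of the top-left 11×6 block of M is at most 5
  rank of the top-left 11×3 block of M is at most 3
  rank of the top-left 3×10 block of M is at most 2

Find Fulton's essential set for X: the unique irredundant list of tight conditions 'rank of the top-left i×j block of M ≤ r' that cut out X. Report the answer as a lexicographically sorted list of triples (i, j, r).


Propagating the 18 rank bounds to every northwest block:

  R[1]: 0 0 0 0 0 0 0 0 1 1 1 1
  R[2]: 0 1 1 1 1 1 1 1 2 2 2 2
  R[3]: 0 1 1 1 1 1 1 1 2 2 3 3
  R[4]: 0 1 1 1 1 1 1 1 2 3 4 4
  R[5]: 0 1 1 2 2 2 2 2 3 4 5 5
  R[6]: 0 1 1 2 2 2 2 2 3 4 5 6
  R[7]: 0 1 1 2 3 3 3 3 4 5 6 7
  R[8]: 0 1 2 3 4 4 4 4 5 6 7 8
  R[9]: 1 2 3 4 5 5 5 5 6 7 8 9
  R[10]: 1 2 3 4 5 5 6 6 7 8 9 10
  R[11]: 1 2 3 4 5 5 6 7 8 9 10 11
  R[12]: 1 2 3 4 5 6 7 8 9 10 11 12

reading off 1-entries of Δ²R: w = (9, 2, 11, 10, 4, 12, 5, 3, 1, 7, 8, 6).

Rothe diagram D(w) (37 cells), 7 SE-corners (essential conditions):

[(1, 8, 0), (3, 10, 2), (4, 8, 1), (6, 8, 2), (7, 3, 1), (8, 1, 0), (11, 6, 5)]


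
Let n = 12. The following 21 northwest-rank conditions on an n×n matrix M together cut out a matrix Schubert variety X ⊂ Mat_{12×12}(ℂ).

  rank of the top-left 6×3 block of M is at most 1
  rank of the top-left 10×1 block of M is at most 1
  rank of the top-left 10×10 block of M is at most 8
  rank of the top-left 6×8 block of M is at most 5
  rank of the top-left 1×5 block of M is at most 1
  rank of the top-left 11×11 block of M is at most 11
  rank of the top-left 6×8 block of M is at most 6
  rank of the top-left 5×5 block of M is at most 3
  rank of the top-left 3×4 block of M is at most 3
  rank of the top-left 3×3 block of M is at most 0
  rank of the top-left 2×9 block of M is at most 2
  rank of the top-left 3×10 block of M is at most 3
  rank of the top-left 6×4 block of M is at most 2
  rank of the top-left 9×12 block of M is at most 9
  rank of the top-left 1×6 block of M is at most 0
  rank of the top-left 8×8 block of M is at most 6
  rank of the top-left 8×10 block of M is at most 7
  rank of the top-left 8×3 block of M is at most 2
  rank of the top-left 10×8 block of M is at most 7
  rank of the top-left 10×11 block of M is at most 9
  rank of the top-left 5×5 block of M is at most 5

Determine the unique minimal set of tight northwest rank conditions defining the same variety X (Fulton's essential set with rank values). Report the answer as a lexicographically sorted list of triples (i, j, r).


Computing R[i][j] = min implied NW-rank bound (n=12, 21 conditions):

  i=1: 0  0  0  0  0  0  1  1  1  1  1  1
  i=2: 0  0  0  1  1  1  2  2  2  2  2  2
  i=3: 0  0  0  1  2  2  3  3  3  3  3  3
  i=4: 1  1  1  2  3  3  4  4  4  4  4  4
  i=5: 1  1  1  2  3  4  5  5  5  5  5  5
  i=6: 1  1  1  2  3  4  5  5  6  6  6  6
  i=7: 1  2  2  3  4  5  6  6  7  7  7  7
  i=8: 1  2  2  3  4  5  6  6  7  7  8  8
  i=9: 1  2  3  4  5  6  7  7  8  8  9  9
  i=10: 1  2  3  4  5  6  7  7  8  8  9  10
  i=11: 1  2  3  4  5  6  7  8  9  9  10  11
  i=12: 1  2  3  4  5  6  7  8  9  10  11  12

reading off 1-entries of Δ²R: w = (7, 4, 5, 1, 6, 9, 2, 11, 3, 12, 8, 10).

Fulton essential set (9 of the 22 Rothe cells):

[(1, 6, 0), (3, 3, 0), (6, 3, 1), (6, 8, 5), (8, 3, 2), (8, 8, 6), (8, 10, 7), (10, 8, 7), (10, 10, 8)]


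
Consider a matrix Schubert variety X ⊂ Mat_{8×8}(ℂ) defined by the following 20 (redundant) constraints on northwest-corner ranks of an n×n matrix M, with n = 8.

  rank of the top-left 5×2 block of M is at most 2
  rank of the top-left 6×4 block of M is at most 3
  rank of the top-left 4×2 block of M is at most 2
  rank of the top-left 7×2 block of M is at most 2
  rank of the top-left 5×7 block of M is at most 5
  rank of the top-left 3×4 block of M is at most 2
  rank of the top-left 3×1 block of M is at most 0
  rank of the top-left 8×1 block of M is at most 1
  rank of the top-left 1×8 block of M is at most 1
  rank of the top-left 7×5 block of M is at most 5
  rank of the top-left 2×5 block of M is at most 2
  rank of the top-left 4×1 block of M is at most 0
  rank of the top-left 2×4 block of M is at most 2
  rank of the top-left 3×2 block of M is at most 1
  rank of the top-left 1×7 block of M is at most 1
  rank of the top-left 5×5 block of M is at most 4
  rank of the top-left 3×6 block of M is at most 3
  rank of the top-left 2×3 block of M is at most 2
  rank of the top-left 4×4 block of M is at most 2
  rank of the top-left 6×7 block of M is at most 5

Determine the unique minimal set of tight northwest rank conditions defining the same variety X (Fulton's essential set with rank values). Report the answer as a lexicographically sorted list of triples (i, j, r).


Rank table r_w(8×8) implied by the 20 constraints:

  0 | 1 | 1 | 1 | 1 | 1 | 1 | 1
  0 | 1 | 2 | 2 | 2 | 2 | 2 | 2
  0 | 1 | 2 | 2 | 3 | 3 | 3 | 3
  0 | 1 | 2 | 2 | 3 | 4 | 4 | 4
  1 | 2 | 3 | 3 | 4 | 5 | 5 | 5
  1 | 2 | 3 | 3 | 4 | 5 | 5 | 6
  1 | 2 | 3 | 4 | 5 | 6 | 6 | 7
  1 | 2 | 3 | 4 | 5 | 6 | 7 | 8

the unique w with this rank table is (2, 3, 5, 6, 1, 8, 4, 7).

Rothe diagram D(w) (8 cells), 4 SE-corners (essential conditions):

[(4, 1, 0), (4, 4, 2), (6, 4, 3), (6, 7, 5)]


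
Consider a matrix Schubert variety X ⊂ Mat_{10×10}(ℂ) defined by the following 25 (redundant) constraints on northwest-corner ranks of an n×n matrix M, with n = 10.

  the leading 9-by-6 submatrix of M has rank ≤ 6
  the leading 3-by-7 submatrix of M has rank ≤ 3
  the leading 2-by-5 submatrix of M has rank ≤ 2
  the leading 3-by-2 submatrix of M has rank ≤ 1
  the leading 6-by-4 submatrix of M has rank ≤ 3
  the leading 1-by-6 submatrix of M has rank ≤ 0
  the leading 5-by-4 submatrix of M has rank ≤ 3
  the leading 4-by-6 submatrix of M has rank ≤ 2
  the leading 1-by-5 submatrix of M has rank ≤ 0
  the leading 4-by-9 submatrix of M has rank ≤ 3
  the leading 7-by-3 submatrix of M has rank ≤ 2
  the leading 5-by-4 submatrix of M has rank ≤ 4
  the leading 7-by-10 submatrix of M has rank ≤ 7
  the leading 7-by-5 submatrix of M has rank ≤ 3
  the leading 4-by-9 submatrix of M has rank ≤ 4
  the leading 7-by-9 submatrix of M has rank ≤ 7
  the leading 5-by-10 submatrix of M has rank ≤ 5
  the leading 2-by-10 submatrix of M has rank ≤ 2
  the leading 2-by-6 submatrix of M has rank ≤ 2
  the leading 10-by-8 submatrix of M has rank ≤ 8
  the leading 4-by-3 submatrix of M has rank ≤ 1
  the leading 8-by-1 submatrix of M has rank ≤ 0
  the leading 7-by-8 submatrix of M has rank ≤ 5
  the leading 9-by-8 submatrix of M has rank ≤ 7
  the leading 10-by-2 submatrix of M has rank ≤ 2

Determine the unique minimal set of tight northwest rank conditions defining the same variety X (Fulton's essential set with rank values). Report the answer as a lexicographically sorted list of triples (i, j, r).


Propagating the 25 rank bounds to every northwest block:

  R[1]: 0  0  0  0  0  0  1  1  1  1
  R[2]: 0  1  1  1  1  1  2  2  2  2
  R[3]: 0  1  1  2  2  2  3  3  3  3
  R[4]: 0  1  1  2  2  2  3  3  3  4
  R[5]: 0  1  2  3  3  3  4  4  4  5
  R[6]: 0  1  2  3  3  4  5  5  5  6
  R[7]: 0  1  2  3  3  4  5  5  6  7
  R[8]: 0  1  2  3  4  5  6  6  7  8
  R[9]: 1  2  3  4  5  6  7  7  8  9
  R[10]: 1  2  3  4  5  6  7  8  9  10

giving w = (7, 2, 4, 10, 3, 6, 9, 5, 1, 8) via Δ²R.

Fulton essential set (7 of the 22 Rothe cells):

[(1, 6, 0), (4, 3, 1), (4, 6, 2), (4, 9, 3), (7, 5, 3), (7, 8, 5), (8, 1, 0)]


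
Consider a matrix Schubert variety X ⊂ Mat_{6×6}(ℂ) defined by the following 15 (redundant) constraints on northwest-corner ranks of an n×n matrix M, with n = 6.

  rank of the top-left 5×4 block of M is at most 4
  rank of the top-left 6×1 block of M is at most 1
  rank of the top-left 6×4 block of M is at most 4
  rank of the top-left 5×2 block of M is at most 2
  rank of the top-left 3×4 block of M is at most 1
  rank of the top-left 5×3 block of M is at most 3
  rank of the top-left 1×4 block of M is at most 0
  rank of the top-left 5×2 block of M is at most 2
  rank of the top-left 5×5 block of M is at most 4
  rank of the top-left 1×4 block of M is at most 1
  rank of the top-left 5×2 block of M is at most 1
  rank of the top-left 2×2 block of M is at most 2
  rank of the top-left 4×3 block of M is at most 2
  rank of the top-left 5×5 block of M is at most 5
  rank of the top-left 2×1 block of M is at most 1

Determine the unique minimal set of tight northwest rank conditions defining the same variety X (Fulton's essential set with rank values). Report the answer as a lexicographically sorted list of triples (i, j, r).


Propagating the 15 rank bounds to every northwest block:

  row 1: 0, 0, 0, 0, 1, 1
  row 2: 1, 1, 1, 1, 2, 2
  row 3: 1, 1, 1, 1, 2, 3
  row 4: 1, 1, 2, 2, 3, 4
  row 5: 1, 1, 2, 3, 4, 5
  row 6: 1, 2, 3, 4, 5, 6

second differences of R give the permutation w = (5, 1, 6, 3, 4, 2).

D(w) has 9 cells with 3 SE-corners; essential set:

[(1, 4, 0), (3, 4, 1), (5, 2, 1)]


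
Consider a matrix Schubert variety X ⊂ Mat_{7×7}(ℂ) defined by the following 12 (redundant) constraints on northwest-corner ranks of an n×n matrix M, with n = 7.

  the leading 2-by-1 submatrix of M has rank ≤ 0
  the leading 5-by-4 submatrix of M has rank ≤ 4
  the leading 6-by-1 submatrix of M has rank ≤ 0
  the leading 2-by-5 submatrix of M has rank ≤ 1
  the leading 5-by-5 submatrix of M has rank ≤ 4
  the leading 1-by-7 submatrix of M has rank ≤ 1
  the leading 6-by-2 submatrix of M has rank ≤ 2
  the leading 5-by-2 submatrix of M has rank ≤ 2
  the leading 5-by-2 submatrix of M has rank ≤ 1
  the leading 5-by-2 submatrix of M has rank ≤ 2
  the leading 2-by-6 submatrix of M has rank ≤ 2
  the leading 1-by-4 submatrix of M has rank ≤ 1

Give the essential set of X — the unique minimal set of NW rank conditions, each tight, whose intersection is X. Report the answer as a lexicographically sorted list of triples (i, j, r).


Computing R[i][j] = min implied NW-rank bound (n=7, 12 conditions):

  i=1: 0  1  1  1  1  1  1
  i=2: 0  1  1  1  1  2  2
  i=3: 0  1  2  2  2  3  3
  i=4: 0  1  2  3  3  4  4
  i=5: 0  1  2  3  4  5  5
  i=6: 0  1  2  3  4  5  6
  i=7: 1  2  3  4  5  6  7

the unique w with this rank table is (2, 6, 3, 4, 5, 7, 1).

D(w) has 9 cells with 2 SE-corners; essential set:

[(2, 5, 1), (6, 1, 0)]


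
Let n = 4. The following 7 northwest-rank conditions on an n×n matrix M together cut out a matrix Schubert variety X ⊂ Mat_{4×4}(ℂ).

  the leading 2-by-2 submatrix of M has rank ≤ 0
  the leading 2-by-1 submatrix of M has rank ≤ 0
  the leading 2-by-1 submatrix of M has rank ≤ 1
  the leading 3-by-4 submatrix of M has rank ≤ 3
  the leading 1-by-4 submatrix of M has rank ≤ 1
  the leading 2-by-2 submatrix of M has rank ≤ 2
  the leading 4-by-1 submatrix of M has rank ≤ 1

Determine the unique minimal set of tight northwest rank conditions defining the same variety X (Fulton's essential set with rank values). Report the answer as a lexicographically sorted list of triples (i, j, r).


Reconstructing r_w from the 7 given conditions:

  row 1: 0 0 1 1
  row 2: 0 0 1 2
  row 3: 1 1 2 3
  row 4: 1 2 3 4

the unique w with this rank table is (3, 4, 1, 2).

|D(w)|=4, |Ess(w)|=1:

[(2, 2, 0)]


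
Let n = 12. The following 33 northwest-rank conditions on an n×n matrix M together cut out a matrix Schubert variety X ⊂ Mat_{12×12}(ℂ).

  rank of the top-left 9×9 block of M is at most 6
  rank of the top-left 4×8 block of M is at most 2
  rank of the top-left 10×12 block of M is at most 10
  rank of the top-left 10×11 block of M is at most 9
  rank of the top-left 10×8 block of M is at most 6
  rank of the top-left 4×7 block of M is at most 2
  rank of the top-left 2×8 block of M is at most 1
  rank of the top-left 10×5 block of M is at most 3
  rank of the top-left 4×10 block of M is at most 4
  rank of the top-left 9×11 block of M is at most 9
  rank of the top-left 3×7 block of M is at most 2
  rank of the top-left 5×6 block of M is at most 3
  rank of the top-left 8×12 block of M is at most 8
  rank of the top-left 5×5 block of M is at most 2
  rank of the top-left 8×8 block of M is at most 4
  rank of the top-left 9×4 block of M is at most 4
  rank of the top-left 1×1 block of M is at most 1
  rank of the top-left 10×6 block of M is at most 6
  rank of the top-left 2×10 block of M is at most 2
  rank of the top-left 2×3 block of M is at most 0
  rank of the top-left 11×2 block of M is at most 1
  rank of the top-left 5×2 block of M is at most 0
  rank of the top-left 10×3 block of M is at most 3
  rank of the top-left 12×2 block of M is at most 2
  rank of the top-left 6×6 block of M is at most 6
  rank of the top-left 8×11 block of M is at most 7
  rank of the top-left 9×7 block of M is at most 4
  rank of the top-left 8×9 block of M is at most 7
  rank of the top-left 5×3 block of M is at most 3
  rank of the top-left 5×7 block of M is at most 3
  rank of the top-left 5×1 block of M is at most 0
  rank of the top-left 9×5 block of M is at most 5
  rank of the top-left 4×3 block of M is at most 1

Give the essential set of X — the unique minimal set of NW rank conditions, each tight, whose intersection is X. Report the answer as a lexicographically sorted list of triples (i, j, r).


The tightest implied rank at each (i,j), from the 33 conditions:

  row 1: 0 0 0 1 1 1 1 1 1 1 1 1
  row 2: 0 0 0 1 1 1 1 1 2 2 2 2
  row 3: 0 0 1 2 2 2 2 2 3 3 3 3
  row 4: 0 0 1 2 2 2 2 2 3 4 4 4
  row 5: 0 0 1 2 2 3 3 3 4 5 5 5
  row 6: 1 1 2 3 3 4 4 4 5 6 6 6
  row 7: 1 1 2 3 3 4 4 4 5 6 7 7
  row 8: 1 1 2 3 3 4 4 4 5 6 7 8
  row 9: 1 1 2 3 3 4 4 5 6 7 8 9
  row 10: 1 1 2 3 3 4 5 6 7 8 9 10
  row 11: 1 1 2 3 4 5 6 7 8 9 10 11
  row 12: 1 2 3 4 5 6 7 8 9 10 11 12

the unique w with this rank table is (4, 9, 3, 10, 6, 1, 11, 12, 8, 7, 5, 2).

Fulton essential set (9 of the 35 Rothe cells):

[(2, 3, 0), (2, 8, 1), (4, 8, 2), (5, 2, 0), (5, 5, 2), (8, 8, 4), (9, 7, 4), (10, 5, 3), (11, 2, 1)]


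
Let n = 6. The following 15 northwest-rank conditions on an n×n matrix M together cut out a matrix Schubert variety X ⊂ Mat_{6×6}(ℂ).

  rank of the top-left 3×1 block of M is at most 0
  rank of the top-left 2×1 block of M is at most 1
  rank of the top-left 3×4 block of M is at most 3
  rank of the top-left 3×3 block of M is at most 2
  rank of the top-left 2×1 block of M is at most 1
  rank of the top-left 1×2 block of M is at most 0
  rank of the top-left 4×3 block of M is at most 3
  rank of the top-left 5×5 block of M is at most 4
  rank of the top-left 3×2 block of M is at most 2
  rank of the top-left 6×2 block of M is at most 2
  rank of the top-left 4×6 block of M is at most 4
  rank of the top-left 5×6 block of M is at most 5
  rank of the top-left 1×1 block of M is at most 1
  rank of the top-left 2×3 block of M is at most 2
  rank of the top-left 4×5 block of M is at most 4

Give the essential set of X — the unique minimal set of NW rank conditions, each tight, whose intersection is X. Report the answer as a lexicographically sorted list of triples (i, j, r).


Propagating the 15 rank bounds to every northwest block:

  i=1: 0 0 1 1 1 1
  i=2: 0 1 2 2 2 2
  i=3: 0 1 2 3 3 3
  i=4: 1 2 3 4 4 4
  i=5: 1 2 3 4 4 5
  i=6: 1 2 3 4 5 6

second differences of R give the permutation w = (3, 2, 4, 1, 6, 5).

3 SE-corners of the 5-cell Rothe diagram give Ess(w):

[(1, 2, 0), (3, 1, 0), (5, 5, 4)]


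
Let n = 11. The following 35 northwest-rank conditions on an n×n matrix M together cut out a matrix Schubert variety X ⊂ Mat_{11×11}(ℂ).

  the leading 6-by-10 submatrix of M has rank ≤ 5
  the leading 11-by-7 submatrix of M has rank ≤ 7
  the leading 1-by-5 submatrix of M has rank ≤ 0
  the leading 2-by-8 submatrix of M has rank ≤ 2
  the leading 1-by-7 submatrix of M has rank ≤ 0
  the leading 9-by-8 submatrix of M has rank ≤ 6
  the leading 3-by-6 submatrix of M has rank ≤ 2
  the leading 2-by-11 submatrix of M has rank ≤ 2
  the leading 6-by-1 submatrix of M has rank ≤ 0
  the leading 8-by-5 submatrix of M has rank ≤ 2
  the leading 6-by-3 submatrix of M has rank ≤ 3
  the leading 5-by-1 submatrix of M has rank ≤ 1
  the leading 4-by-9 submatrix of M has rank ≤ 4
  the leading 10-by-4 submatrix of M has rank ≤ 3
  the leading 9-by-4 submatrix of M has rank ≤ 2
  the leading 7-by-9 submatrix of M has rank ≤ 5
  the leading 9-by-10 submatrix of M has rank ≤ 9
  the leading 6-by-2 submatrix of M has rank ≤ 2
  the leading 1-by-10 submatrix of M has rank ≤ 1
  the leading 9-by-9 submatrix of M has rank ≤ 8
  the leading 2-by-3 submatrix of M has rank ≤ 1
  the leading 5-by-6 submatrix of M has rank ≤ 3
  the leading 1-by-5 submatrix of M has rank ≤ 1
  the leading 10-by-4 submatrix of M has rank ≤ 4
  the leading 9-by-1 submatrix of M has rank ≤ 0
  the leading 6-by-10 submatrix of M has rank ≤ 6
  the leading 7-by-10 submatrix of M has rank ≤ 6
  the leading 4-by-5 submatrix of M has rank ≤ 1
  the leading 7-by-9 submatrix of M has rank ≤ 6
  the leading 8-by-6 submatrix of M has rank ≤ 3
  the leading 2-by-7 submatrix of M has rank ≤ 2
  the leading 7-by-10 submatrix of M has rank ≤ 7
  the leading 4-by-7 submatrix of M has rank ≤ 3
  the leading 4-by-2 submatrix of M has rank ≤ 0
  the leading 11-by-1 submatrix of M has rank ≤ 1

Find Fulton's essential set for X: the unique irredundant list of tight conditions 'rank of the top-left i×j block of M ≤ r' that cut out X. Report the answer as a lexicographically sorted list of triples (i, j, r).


Reconstructing r_w from the 35 given conditions:

  row 1: 0, 0, 0, 0, 0, 0, 0, 1, 1, 1, 1
  row 2: 0, 0, 1, 1, 1, 1, 1, 2, 2, 2, 2
  row 3: 0, 0, 1, 1, 1, 2, 2, 3, 3, 3, 3
  row 4: 0, 0, 1, 1, 1, 2, 3, 4, 4, 4, 4
  row 5: 0, 1, 2, 2, 2, 3, 4, 5, 5, 5, 5
  row 6: 0, 1, 2, 2, 2, 3, 4, 5, 5, 5, 6
  row 7: 0, 1, 2, 2, 2, 3, 4, 5, 5, 6, 7
  row 8: 0, 1, 2, 2, 2, 3, 4, 5, 6, 7, 8
  row 9: 0, 1, 2, 2, 3, 4, 5, 6, 7, 8, 9
  row 10: 1, 2, 3, 3, 4, 5, 6, 7, 8, 9, 10
  row 11: 1, 2, 3, 4, 5, 6, 7, 8, 9, 10, 11

so w = (8, 3, 6, 7, 2, 11, 10, 9, 5, 1, 4).

8 SE-corners of the 32-cell Rothe diagram give Ess(w):

[(1, 7, 0), (4, 2, 0), (4, 5, 1), (6, 10, 5), (7, 9, 5), (8, 5, 2), (9, 1, 0), (9, 4, 2)]


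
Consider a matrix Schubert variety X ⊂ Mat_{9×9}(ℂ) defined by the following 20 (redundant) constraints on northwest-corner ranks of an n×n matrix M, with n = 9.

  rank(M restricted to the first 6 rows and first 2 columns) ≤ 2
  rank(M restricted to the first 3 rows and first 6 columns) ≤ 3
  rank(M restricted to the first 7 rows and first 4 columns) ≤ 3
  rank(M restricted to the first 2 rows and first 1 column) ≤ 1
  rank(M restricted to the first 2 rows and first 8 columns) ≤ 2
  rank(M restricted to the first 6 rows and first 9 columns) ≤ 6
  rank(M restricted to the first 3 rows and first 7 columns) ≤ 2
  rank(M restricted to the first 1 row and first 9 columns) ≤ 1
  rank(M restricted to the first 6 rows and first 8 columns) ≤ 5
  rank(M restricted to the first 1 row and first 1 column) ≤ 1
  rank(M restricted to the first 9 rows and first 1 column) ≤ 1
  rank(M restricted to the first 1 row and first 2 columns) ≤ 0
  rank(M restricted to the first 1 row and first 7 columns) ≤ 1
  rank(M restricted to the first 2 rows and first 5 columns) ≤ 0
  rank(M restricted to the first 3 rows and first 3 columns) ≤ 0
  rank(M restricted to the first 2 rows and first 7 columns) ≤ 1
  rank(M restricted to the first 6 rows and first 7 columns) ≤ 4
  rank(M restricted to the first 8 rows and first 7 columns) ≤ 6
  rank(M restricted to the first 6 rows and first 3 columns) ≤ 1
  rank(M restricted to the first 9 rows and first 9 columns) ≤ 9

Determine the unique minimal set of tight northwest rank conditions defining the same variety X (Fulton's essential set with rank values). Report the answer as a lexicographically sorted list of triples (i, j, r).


Reconstructing r_w from the 20 given conditions:

  i=1: 0  0  0  0  0  1  1  1  1
  i=2: 0  0  0  0  0  1  1  2  2
  i=3: 0  0  0  1  1  2  2  3  3
  i=4: 1  1  1  2  2  3  3  4  4
  i=5: 1  1  1  2  3  4  4  5  5
  i=6: 1  1  1  2  3  4  4  5  6
  i=7: 1  2  2  3  4  5  5  6  7
  i=8: 1  2  3  4  5  6  6  7  8
  i=9: 1  2  3  4  5  6  7  8  9

the unique w with this rank table is (6, 8, 4, 1, 5, 9, 2, 3, 7).

|D(w)|=19, |Ess(w)|=5:

[(2, 5, 0), (2, 7, 1), (3, 3, 0), (6, 3, 1), (6, 7, 4)]


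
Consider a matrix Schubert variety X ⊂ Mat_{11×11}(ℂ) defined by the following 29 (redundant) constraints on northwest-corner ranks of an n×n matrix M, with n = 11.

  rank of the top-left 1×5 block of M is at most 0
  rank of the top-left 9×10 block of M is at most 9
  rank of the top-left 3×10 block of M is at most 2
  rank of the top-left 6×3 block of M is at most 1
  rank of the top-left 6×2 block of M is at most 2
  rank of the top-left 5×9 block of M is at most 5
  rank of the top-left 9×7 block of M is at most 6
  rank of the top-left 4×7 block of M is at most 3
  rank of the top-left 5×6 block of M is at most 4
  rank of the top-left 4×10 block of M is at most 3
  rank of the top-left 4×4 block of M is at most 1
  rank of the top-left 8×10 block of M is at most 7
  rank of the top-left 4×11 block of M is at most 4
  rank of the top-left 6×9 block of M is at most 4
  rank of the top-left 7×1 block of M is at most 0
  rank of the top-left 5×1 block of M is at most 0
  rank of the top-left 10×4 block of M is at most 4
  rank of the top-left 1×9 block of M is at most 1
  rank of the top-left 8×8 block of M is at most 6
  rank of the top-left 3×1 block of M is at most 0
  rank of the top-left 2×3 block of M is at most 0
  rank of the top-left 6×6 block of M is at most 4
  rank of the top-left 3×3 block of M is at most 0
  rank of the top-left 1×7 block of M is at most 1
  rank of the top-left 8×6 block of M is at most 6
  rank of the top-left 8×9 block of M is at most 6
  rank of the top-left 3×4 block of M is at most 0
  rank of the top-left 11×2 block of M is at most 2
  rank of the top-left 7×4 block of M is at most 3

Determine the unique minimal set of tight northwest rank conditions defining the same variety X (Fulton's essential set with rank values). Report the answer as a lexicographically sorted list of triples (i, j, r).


Propagating the 29 rank bounds to every northwest block:

  0, 0, 0, 0, 0, 1, 1, 1, 1, 1, 1
  0, 0, 0, 0, 1, 2, 2, 2, 2, 2, 2
  0, 0, 0, 0, 1, 2, 2, 2, 2, 2, 3
  0, 1, 1, 1, 2, 3, 3, 3, 3, 3, 4
  0, 1, 1, 2, 3, 4, 4, 4, 4, 4, 5
  0, 1, 1, 2, 3, 4, 4, 4, 4, 5, 6
  0, 1, 2, 3, 4, 5, 5, 5, 5, 6, 7
  1, 2, 3, 4, 5, 6, 6, 6, 6, 7, 8
  1, 2, 3, 4, 5, 6, 6, 7, 7, 8, 9
  1, 2, 3, 4, 5, 6, 7, 8, 8, 9, 10
  1, 2, 3, 4, 5, 6, 7, 8, 9, 10, 11

reading off 1-entries of Δ²R: w = (6, 5, 11, 2, 4, 10, 3, 1, 8, 7, 9).

D(w) has 27 cells with 7 SE-corners; essential set:

[(1, 5, 0), (3, 4, 0), (3, 10, 2), (6, 3, 1), (6, 9, 4), (7, 1, 0), (9, 7, 6)]
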